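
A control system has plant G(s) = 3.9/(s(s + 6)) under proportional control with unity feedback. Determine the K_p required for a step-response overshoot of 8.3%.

K_p = 5.98

From %OS = 100·exp(−πζ/√(1−ζ²)) = 8.3%, ζ = −ln(0.083)/√(π²+ln²(0.083)) = 0.621.
Characteristic equation s² + 6s + 3.9K_p = 0 gives ζ = 6/(2√(3.9K_p)).
Setting ζ = 0.621: √(3.9K_p) = 6/(2·0.621) = 4.831, so K_p = 23.34/3.9 = 5.98.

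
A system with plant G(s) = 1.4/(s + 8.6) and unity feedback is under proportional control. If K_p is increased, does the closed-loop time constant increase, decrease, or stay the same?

decrease

The closed-loop bandwidth 8.6+K_p·1.4 grows with K_p, so τ shrinks.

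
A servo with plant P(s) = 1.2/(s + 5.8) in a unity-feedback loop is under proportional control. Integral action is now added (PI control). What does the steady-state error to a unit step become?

0

Adding integral action puts a pole at s = 0 in the forward path, raising the system type to 1; a type-1 loop has zero steady-state error to a step.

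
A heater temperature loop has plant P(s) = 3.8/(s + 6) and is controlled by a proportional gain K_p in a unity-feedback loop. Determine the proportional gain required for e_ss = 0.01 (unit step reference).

K_p = 156

Steady-state error for a unit step on this type-0 loop is 1/(1 + K_p·P(0)).
P(0) = 0.6333. Require 1/(1 + K_p·0.6333) = 0.01, so 1 + 0.6333·K_p = 100.
K_p = (100 − 1)/0.6333 = 156.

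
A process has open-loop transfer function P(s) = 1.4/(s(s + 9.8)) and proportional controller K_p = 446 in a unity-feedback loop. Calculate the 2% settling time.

T_s ≈ 0.816 s

From 1 + K_pP(s) = 0: s² + 9.8s + 624.4 = 0 ⇒ ω_n = 24.99, ζ = 0.1961.
2% settling time T_s ≈ 4/(ζω_n) = 4/4.9 = 0.816 s.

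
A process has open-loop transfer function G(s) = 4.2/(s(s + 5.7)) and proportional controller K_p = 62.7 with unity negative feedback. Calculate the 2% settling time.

From 1 + K_pG(s) = 0: s² + 5.7s + 263.3 = 0 ⇒ ω_n = 16.23, ζ = 0.1756.
2% settling time T_s ≈ 4/(ζω_n) = 4/2.85 = 1.4 s.

T_s ≈ 1.4 s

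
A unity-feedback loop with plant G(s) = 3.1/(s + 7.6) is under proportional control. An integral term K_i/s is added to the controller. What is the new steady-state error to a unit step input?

0

Adding integral action puts a pole at s = 0 in the forward path, raising the system type to 1; a type-1 loop has zero steady-state error to a step.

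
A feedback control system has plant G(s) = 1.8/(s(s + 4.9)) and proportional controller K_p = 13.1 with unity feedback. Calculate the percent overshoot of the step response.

The closed-loop denominator s² + 4.9s + 23.58 gives ω_n = √23.58 = 4.856 and ζ = 4.9/(2ω_n) = 0.5045.
%OS = 100·exp(−πζ/√(1−ζ²)) = 100·exp(−π·0.5045/√0.7454) = 15.9%.

15.9%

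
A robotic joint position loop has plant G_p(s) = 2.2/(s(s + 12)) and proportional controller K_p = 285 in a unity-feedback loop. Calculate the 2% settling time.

T_s ≈ 0.667 s

Closed-loop characteristic equation: s² + 12s + 627 = 0, so ω_n = 25.04 rad/s and ζ = 12/(2·25.04) = 0.2396.
2% settling time T_s ≈ 4/(ζω_n) = 4/6 = 0.667 s.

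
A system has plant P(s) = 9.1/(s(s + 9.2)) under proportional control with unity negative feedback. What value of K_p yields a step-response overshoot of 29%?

From %OS = 100·exp(−πζ/√(1−ζ²)) = 29%, ζ = −ln(0.29)/√(π²+ln²(0.29)) = 0.3666.
Characteristic equation s² + 9.2s + 9.1K_p = 0 gives ζ = 9.2/(2√(9.1K_p)).
Setting ζ = 0.3666: √(9.1K_p) = 9.2/(2·0.3666) = 12.55, so K_p = 157.4/9.1 = 17.3.

K_p = 17.3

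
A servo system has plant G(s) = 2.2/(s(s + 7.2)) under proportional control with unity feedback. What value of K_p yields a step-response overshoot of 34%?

K_p = 55.8

From %OS = 100·exp(−πζ/√(1−ζ²)) = 34%, ζ = −ln(0.34)/√(π²+ln²(0.34)) = 0.3248.
Characteristic equation s² + 7.2s + 2.2K_p = 0 gives ζ = 7.2/(2√(2.2K_p)).
Setting ζ = 0.3248: √(2.2K_p) = 7.2/(2·0.3248) = 11.08, so K_p = 122.9/2.2 = 55.8.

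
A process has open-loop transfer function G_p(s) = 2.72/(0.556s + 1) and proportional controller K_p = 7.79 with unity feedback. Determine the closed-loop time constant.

τ = 0.0251 s

Closed loop: T(s) = K_p·G_p/(1+K_p·G_p) = 21.19/(0.556s + 1 + 21.19), with pole at s = −(1 + 21.19)/0.556 = −39.91.
Closed-loop time constant τ = 1/39.91 = 0.0251 s.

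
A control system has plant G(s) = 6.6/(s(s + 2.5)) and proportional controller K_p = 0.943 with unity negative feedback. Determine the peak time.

T_p = 1.46 s

The closed-loop denominator s² + 2.5s + 6.224 gives ω_n = √6.224 = 2.495 and ζ = 2.5/(2ω_n) = 0.5011.
Damped frequency ω_d = ω_n√(1−ζ²) = 2.159 rad/s, so peak time T_p = π/ω_d = 1.46 s.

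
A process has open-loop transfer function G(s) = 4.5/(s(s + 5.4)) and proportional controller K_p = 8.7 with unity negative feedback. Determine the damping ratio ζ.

ζ = 0.432

1 + K_p·G(s) = 0 gives s² + 5.4s + 39.15 = 0.
Matching s² + 2ζω_n s + ω_n²: ω_n = √39.15 = 6.257 rad/s and 2ζω_n = 5.4, so ζ = 5.4/(2·6.257) = 0.432.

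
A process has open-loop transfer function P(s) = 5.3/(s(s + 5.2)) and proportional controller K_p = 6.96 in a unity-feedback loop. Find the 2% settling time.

Closed-loop characteristic equation: s² + 5.2s + 36.89 = 0, so ω_n = 6.074 rad/s and ζ = 5.2/(2·6.074) = 0.4281.
2% settling time T_s ≈ 4/(ζω_n) = 4/2.6 = 1.54 s.

T_s ≈ 1.54 s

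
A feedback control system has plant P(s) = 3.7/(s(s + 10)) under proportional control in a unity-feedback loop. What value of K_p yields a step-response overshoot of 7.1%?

From %OS = 100·exp(−πζ/√(1−ζ²)) = 7.1%, ζ = −ln(0.071)/√(π²+ln²(0.071)) = 0.6441.
Characteristic equation s² + 10s + 3.7K_p = 0 gives ζ = 10/(2√(3.7K_p)).
Setting ζ = 0.6441: √(3.7K_p) = 10/(2·0.6441) = 7.763, so K_p = 60.27/3.7 = 16.3.

K_p = 16.3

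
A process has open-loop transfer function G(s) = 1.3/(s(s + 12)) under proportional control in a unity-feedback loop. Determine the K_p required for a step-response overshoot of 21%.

From %OS = 100·exp(−πζ/√(1−ζ²)) = 21%, ζ = −ln(0.21)/√(π²+ln²(0.21)) = 0.4449.
Characteristic equation s² + 12s + 1.3K_p = 0 gives ζ = 12/(2√(1.3K_p)).
Setting ζ = 0.4449: √(1.3K_p) = 12/(2·0.4449) = 13.49, so K_p = 181.9/1.3 = 140.

K_p = 140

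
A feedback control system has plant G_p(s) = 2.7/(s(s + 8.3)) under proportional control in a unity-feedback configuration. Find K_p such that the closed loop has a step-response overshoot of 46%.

From %OS = 100·exp(−πζ/√(1−ζ²)) = 46%, ζ = −ln(0.46)/√(π²+ln²(0.46)) = 0.24.
Characteristic equation s² + 8.3s + 2.7K_p = 0 gives ζ = 8.3/(2√(2.7K_p)).
Setting ζ = 0.24: √(2.7K_p) = 8.3/(2·0.24) = 17.29, so K_p = 299.1/2.7 = 111.

K_p = 111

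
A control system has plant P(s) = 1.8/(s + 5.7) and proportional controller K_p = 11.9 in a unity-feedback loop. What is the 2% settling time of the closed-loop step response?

Closed-loop transfer function: T(s) = K_p·P(s)/(1 + K_p·P(s)) = 21.42/(s + 5.7 + 21.42) = 21.42/(s + 27.12).
Time constant τ = 1/27.12 = 0.03687 s, so the 2% settling time is about 4τ = 0.147 s.

T_s ≈ 0.147 s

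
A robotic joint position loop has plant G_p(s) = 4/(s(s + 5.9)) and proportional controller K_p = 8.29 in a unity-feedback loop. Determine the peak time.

The closed-loop denominator s² + 5.9s + 33.16 gives ω_n = √33.16 = 5.758 and ζ = 5.9/(2ω_n) = 0.5123.
Damped frequency ω_d = ω_n√(1−ζ²) = 4.945 rad/s, so peak time T_p = π/ω_d = 0.635 s.

T_p = 0.635 s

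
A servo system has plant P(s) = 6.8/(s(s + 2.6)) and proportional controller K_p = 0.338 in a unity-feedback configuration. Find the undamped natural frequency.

With unity feedback the closed-loop characteristic equation is s² + 2.6s + 0.338·6.8 = s² + 2.6s + 2.298 = 0.
Matching s² + 2ζω_n s + ω_n²: ω_n = √2.298 = 1.516 rad/s and 2ζω_n = 2.6, so ζ = 2.6/(2·1.516) = 0.857.

ω_n = 1.52 rad/s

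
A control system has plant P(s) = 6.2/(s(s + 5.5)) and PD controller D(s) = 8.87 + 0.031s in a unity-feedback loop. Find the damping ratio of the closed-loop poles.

Forward path: (8.87 + 0.031s)·6.2/(s(s+5.5)). The closed-loop characteristic equation is s² + (5.5 + 6.2·0.031)s + 6.2·8.87 = 0.
That is s² + 5.692s + 54.99 = 0, so ω_n = 7.416 rad/s and ζ = 5.692/(2·7.416) = 0.3838.

ζ = 0.384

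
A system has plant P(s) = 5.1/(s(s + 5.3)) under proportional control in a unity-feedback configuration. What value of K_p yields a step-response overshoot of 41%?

From %OS = 100·exp(−πζ/√(1−ζ²)) = 41%, ζ = −ln(0.41)/√(π²+ln²(0.41)) = 0.273.
Characteristic equation s² + 5.3s + 5.1K_p = 0 gives ζ = 5.3/(2√(5.1K_p)).
Setting ζ = 0.273: √(5.1K_p) = 5.3/(2·0.273) = 9.706, so K_p = 94.21/5.1 = 18.5.

K_p = 18.5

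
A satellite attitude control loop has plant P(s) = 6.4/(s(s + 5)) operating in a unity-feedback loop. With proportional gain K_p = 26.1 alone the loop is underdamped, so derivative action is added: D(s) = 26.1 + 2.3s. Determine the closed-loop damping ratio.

Forward path: (26.1 + 2.3s)·6.4/(s(s+5)). The closed-loop characteristic equation is s² + (5 + 6.4·2.3)s + 6.4·26.1 = 0.
That is s² + 19.72s + 167 = 0, so ω_n = 12.92 rad/s and ζ = 19.72/(2·12.92) = 0.7629.

ζ = 0.763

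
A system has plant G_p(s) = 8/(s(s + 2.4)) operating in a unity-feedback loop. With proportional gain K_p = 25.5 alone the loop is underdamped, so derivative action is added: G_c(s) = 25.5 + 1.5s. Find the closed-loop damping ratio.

Forward path: (25.5 + 1.5s)·8/(s(s+2.4)). The closed-loop characteristic equation is s² + (2.4 + 8·1.5)s + 8·25.5 = 0.
That is s² + 14.4s + 204 = 0, so ω_n = 14.28 rad/s and ζ = 14.4/(2·14.28) = 0.5041.

ζ = 0.504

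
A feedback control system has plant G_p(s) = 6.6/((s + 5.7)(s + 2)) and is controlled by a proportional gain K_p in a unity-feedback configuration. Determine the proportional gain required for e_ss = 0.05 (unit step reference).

Steady-state error for a unit step on this type-0 loop is 1/(1 + K_p·G_p(0)).
G_p(0) = 0.5789. Require 1/(1 + K_p·0.5789) = 0.05, so 1 + 0.5789·K_p = 20.
K_p = (20 − 1)/0.5789 = 32.8.

K_p = 32.8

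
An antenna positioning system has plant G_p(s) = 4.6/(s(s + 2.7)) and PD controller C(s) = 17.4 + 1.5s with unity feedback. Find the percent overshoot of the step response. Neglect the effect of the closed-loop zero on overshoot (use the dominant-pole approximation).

Forward path: (17.4 + 1.5s)·4.6/(s(s+2.7)). The closed-loop characteristic equation is s² + (2.7 + 4.6·1.5)s + 4.6·17.4 = 0.
That is s² + 9.6s + 80.04 = 0, so ω_n = 8.947 rad/s and ζ = 9.6/(2·8.947) = 0.5365.
%OS = 100·exp(−πζ/√(1−ζ²)) = 13.6%.

13.6%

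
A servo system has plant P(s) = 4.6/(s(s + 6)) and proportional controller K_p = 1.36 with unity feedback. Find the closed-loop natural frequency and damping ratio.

ω_n = 2.5 rad/s, ζ = 1.2

With unity feedback the closed-loop characteristic equation is s² + 6s + 1.36·4.6 = s² + 6s + 6.256 = 0.
Matching s² + 2ζω_n s + ω_n²: ω_n = √6.256 = 2.501 rad/s and 2ζω_n = 6, so ζ = 6/(2·2.501) = 1.2.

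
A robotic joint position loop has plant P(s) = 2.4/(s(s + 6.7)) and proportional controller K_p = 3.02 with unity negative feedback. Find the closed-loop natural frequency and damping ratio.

ω_n = 2.69 rad/s, ζ = 1.24

With unity feedback the closed-loop characteristic equation is s² + 6.7s + 3.02·2.4 = s² + 6.7s + 7.248 = 0.
Matching s² + 2ζω_n s + ω_n²: ω_n = √7.248 = 2.692 rad/s and 2ζω_n = 6.7, so ζ = 6.7/(2·2.692) = 1.24.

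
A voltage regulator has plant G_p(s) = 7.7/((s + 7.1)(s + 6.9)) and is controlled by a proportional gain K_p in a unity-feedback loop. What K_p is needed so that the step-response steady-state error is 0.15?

K_p = 36.1

The loop is type 0, so e_ss(step) = 1/(1 + K_pos) with K_pos = K_p·G_p(0).
G_p(0) = 0.1572. Require 1/(1 + K_p·0.1572) = 0.15, so 1 + 0.1572·K_p = 6.667.
K_p = (6.667 − 1)/0.1572 = 36.1.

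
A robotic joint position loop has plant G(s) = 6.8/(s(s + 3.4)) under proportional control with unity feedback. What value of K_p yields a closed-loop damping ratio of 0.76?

K_p = 0.736

Closed-loop characteristic equation: s² + 3.4s + K_p·6.8 = 0.
So ω_n = √(6.8K_p) and 2ζω_n = 3.4, giving ζ = 3.4/(2√(6.8K_p)).
Setting ζ = 0.76: √(6.8K_p) = 3.4/(2·0.76) = 2.237, so K_p = 5.003/6.8 = 0.736.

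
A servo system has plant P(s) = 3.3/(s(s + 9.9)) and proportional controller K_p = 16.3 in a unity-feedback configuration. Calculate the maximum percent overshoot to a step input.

From 1 + K_pP(s) = 0: s² + 9.9s + 53.79 = 0 ⇒ ω_n = 7.334, ζ = 0.6749.
%OS = 100·exp(−πζ/√(1−ζ²)) = 100·exp(−π·0.6749/√0.5445) = 5.65%.

5.65%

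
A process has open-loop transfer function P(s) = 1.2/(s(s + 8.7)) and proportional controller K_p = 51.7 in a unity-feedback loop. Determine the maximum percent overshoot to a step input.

12.5%

The closed-loop denominator s² + 8.7s + 62.04 gives ω_n = √62.04 = 7.877 and ζ = 8.7/(2ω_n) = 0.5523.
%OS = 100·exp(−πζ/√(1−ζ²)) = 100·exp(−π·0.5523/√0.695) = 12.5%.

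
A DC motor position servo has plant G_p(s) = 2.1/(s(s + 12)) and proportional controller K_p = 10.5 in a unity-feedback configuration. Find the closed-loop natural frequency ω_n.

With unity feedback the closed-loop characteristic equation is s² + 12s + 10.5·2.1 = s² + 12s + 22.05 = 0.
So ω_n² = 22.05 ⇒ ω_n = 4.696 rad/s, and ζ = 12/(2ω_n) = 1.28.

ω_n = 4.7 rad/s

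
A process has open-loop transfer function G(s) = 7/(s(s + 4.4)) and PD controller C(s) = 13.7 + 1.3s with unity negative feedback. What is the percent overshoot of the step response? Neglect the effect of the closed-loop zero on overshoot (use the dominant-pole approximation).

Forward path: (13.7 + 1.3s)·7/(s(s+4.4)). The closed-loop characteristic equation is s² + (4.4 + 7·1.3)s + 7·13.7 = 0.
That is s² + 13.5s + 95.9 = 0, so ω_n = 9.793 rad/s and ζ = 13.5/(2·9.793) = 0.6893.
%OS = 100·exp(−πζ/√(1−ζ²)) = 5.03%.

5.03%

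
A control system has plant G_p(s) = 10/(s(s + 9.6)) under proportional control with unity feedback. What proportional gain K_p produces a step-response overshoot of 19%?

From %OS = 100·exp(−πζ/√(1−ζ²)) = 19%, ζ = −ln(0.19)/√(π²+ln²(0.19)) = 0.4673.
Characteristic equation s² + 9.6s + 10K_p = 0 gives ζ = 9.6/(2√(10K_p)).
Setting ζ = 0.4673: √(10K_p) = 9.6/(2·0.4673) = 10.27, so K_p = 105.5/10 = 10.5.

K_p = 10.5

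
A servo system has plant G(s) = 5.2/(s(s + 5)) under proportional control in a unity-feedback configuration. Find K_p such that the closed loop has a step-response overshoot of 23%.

From %OS = 100·exp(−πζ/√(1−ζ²)) = 23%, ζ = −ln(0.23)/√(π²+ln²(0.23)) = 0.4237.
Characteristic equation s² + 5s + 5.2K_p = 0 gives ζ = 5/(2√(5.2K_p)).
Setting ζ = 0.4237: √(5.2K_p) = 5/(2·0.4237) = 5.9, so K_p = 34.81/5.2 = 6.69.

K_p = 6.69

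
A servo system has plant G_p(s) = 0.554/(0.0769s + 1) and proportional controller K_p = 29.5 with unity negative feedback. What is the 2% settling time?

Closed loop: T(s) = K_p·G_p/(1+K_p·G_p) = 16.34/(0.0769s + 1 + 16.34), with pole at s = −(1 + 16.34)/0.0769 = −225.5.
τ = 1/225.5 = 0.004434 s, so 2% settling time ≈ 4τ = 0.0177 s.

T_s ≈ 0.0177 s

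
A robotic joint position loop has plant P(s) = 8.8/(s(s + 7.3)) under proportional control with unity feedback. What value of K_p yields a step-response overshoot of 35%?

K_p = 15.1

From %OS = 100·exp(−πζ/√(1−ζ²)) = 35%, ζ = −ln(0.35)/√(π²+ln²(0.35)) = 0.3169.
Characteristic equation s² + 7.3s + 8.8K_p = 0 gives ζ = 7.3/(2√(8.8K_p)).
Setting ζ = 0.3169: √(8.8K_p) = 7.3/(2·0.3169) = 11.52, so K_p = 132.6/8.8 = 15.1.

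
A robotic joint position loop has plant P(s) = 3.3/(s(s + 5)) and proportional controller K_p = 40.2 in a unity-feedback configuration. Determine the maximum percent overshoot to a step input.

From 1 + K_pP(s) = 0: s² + 5s + 132.7 = 0 ⇒ ω_n = 11.52, ζ = 0.2171.
%OS = 100·exp(−πζ/√(1−ζ²)) = 100·exp(−π·0.2171/√0.9529) = 49.7%.

49.7%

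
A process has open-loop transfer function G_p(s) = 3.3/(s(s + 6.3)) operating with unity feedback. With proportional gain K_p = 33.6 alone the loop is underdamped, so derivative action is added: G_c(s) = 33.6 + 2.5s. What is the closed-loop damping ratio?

ζ = 0.691

Forward path: (33.6 + 2.5s)·3.3/(s(s+6.3)). The closed-loop characteristic equation is s² + (6.3 + 3.3·2.5)s + 3.3·33.6 = 0.
That is s² + 14.55s + 110.9 = 0, so ω_n = 10.53 rad/s and ζ = 14.55/(2·10.53) = 0.6909.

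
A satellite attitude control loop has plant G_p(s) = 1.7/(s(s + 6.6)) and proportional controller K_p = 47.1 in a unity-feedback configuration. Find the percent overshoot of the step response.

Closed-loop characteristic equation: s² + 6.6s + 80.07 = 0, so ω_n = 8.948 rad/s and ζ = 6.6/(2·8.948) = 0.3688.
%OS = 100·exp(−πζ/√(1−ζ²)) = 100·exp(−π·0.3688/√0.864) = 28.8%.

28.8%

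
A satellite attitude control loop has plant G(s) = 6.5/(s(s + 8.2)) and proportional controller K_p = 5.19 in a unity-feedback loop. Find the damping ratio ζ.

ζ = 0.706

With unity feedback the closed-loop characteristic equation is s² + 8.2s + 5.19·6.5 = s² + 8.2s + 33.73 = 0.
Matching s² + 2ζω_n s + ω_n²: ω_n = √33.73 = 5.808 rad/s and 2ζω_n = 8.2, so ζ = 8.2/(2·5.808) = 0.706.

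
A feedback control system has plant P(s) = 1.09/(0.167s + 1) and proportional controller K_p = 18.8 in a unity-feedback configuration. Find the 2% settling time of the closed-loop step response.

T_s ≈ 0.0311 s

Closed loop: T(s) = K_p·P/(1+K_p·P) = 20.49/(0.167s + 1 + 20.49), with pole at s = −(1 + 20.49)/0.167 = −128.7.
τ = 1/128.7 = 0.00777 s, so 2% settling time ≈ 4τ = 0.0311 s.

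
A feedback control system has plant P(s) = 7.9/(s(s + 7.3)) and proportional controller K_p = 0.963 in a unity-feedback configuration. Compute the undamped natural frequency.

1 + K_p·P(s) = 0 gives s² + 7.3s + 7.608 = 0.
So ω_n² = 7.608 ⇒ ω_n = 2.758 rad/s, and ζ = 7.3/(2ω_n) = 1.32.

ω_n = 2.76 rad/s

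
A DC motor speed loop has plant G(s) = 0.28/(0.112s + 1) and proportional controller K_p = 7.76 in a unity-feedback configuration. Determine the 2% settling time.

T_s ≈ 0.141 s

Closed loop: T(s) = K_p·G/(1+K_p·G) = 2.173/(0.112s + 1 + 2.173), with pole at s = −(1 + 2.173)/0.112 = −28.33.
τ = 1/28.33 = 0.0353 s, so 2% settling time ≈ 4τ = 0.141 s.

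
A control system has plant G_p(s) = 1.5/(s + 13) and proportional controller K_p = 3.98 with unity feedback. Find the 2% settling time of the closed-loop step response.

Closed-loop transfer function: T(s) = K_p·G_p(s)/(1 + K_p·G_p(s)) = 5.97/(s + 13 + 5.97) = 5.97/(s + 18.97).
Time constant τ = 1/18.97 = 0.05271 s, so the 2% settling time is about 4τ = 0.211 s.

T_s ≈ 0.211 s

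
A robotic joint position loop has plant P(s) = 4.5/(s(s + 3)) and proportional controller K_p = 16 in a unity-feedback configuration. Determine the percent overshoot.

The closed-loop denominator s² + 3s + 72 gives ω_n = √72 = 8.485 and ζ = 3/(2ω_n) = 0.1768.
%OS = 100·exp(−πζ/√(1−ζ²)) = 100·exp(−π·0.1768/√0.9688) = 56.9%.

56.9%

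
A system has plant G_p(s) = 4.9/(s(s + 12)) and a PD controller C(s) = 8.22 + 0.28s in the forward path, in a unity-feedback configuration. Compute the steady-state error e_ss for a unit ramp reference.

The loop has one pole at the origin (type 1). Velocity error constant K_v = lim_{s→0} s·C(s)G_p(s) = 8.22·4.9/12 = 3.357.
Steady-state error to a unit ramp: e_ss = 1/K_v = 0.298.

0.298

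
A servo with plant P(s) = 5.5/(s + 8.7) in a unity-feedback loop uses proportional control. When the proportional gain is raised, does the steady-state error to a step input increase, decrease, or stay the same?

e_ss = 1/(1 + K_p·P(0)); a larger K_p raises the denominator, so e_ss decreases.

decrease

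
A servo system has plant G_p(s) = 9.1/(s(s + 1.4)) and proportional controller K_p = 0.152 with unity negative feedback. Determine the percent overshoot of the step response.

Closed-loop characteristic equation: s² + 1.4s + 1.383 = 0, so ω_n = 1.176 rad/s and ζ = 1.4/(2·1.176) = 0.5952.
%OS = 100·exp(−πζ/√(1−ζ²)) = 100·exp(−π·0.5952/√0.6457) = 9.76%.

9.76%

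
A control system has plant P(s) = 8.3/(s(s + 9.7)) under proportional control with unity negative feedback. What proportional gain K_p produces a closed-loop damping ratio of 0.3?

Closed-loop characteristic equation: s² + 9.7s + K_p·8.3 = 0.
So ω_n = √(8.3K_p) and 2ζω_n = 9.7, giving ζ = 9.7/(2√(8.3K_p)).
Setting ζ = 0.3: √(8.3K_p) = 9.7/(2·0.3) = 16.17, so K_p = 261.4/8.3 = 31.5.

K_p = 31.5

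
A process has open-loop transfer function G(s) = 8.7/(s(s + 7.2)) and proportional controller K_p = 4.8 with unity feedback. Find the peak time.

The closed-loop denominator s² + 7.2s + 41.76 gives ω_n = √41.76 = 6.462 and ζ = 7.2/(2ω_n) = 0.5571.
Damped frequency ω_d = ω_n√(1−ζ²) = 5.367 rad/s, so peak time T_p = π/ω_d = 0.585 s.

T_p = 0.585 s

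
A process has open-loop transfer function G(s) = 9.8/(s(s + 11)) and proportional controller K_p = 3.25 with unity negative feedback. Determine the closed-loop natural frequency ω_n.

The closed-loop denominator is s(s+11) + 3.25·9.8 = s² + 11s + 31.85.
Matching s² + 2ζω_n s + ω_n²: ω_n = √31.85 = 5.644 rad/s and 2ζω_n = 11, so ζ = 11/(2·5.644) = 0.975.

ω_n = 5.64 rad/s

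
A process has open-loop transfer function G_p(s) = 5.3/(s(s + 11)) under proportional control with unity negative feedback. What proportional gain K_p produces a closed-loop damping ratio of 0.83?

K_p = 8.29

Closed-loop characteristic equation: s² + 11s + K_p·5.3 = 0.
So ω_n = √(5.3K_p) and 2ζω_n = 11, giving ζ = 11/(2√(5.3K_p)).
Setting ζ = 0.83: √(5.3K_p) = 11/(2·0.83) = 6.627, so K_p = 43.91/5.3 = 8.29.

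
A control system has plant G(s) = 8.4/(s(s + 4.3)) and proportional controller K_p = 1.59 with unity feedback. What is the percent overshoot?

The closed-loop denominator s² + 4.3s + 13.36 gives ω_n = √13.36 = 3.655 and ζ = 4.3/(2ω_n) = 0.5883.
%OS = 100·exp(−πζ/√(1−ζ²)) = 100·exp(−π·0.5883/√0.6539) = 10.2%.

10.2%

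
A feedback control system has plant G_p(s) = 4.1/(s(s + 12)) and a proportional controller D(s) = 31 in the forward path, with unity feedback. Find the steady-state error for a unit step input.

0

The open loop D(s)G_p(s) has a pole at the origin (type 1), so the static position error constant is infinite and e_ss = 1/(1+∞) = 0.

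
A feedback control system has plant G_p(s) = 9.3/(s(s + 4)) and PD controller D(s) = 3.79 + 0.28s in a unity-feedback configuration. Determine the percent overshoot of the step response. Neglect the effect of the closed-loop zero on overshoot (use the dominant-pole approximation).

Forward path: (3.79 + 0.28s)·9.3/(s(s+4)). The closed-loop characteristic equation is s² + (4 + 9.3·0.28)s + 9.3·3.79 = 0.
That is s² + 6.604s + 35.25 = 0, so ω_n = 5.937 rad/s and ζ = 6.604/(2·5.937) = 0.5562.
%OS = 100·exp(−πζ/√(1−ζ²)) = 12.2%.

12.2%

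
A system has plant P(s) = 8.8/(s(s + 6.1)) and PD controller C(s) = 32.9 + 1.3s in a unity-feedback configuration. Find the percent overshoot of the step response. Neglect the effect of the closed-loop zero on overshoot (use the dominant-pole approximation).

15.1%

Forward path: (32.9 + 1.3s)·8.8/(s(s+6.1)). The closed-loop characteristic equation is s² + (6.1 + 8.8·1.3)s + 8.8·32.9 = 0.
That is s² + 17.54s + 289.5 = 0, so ω_n = 17.02 rad/s and ζ = 17.54/(2·17.02) = 0.5154.
%OS = 100·exp(−πζ/√(1−ζ²)) = 15.1%.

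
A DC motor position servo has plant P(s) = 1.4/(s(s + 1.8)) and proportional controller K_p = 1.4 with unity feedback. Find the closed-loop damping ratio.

ζ = 0.643

The closed-loop denominator is s(s+1.8) + 1.4·1.4 = s² + 1.8s + 1.96.
So ω_n² = 1.96 ⇒ ω_n = 1.4 rad/s, and ζ = 1.8/(2ω_n) = 0.643.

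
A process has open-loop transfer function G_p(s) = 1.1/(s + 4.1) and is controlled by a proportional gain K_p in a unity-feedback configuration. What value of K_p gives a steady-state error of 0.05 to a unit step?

K_p = 70.8

The loop is type 0, so e_ss(step) = 1/(1 + K_pos) with K_pos = K_p·G_p(0).
G_p(0) = 0.2683. Require 1/(1 + K_p·0.2683) = 0.05, so 1 + 0.2683·K_p = 20.
K_p = (20 − 1)/0.2683 = 70.8.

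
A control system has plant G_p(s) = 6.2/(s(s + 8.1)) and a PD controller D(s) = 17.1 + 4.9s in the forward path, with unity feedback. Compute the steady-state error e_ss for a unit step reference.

0

The open loop D(s)G_p(s) has a pole at the origin (type 1), so the static position error constant is infinite and e_ss = 1/(1+∞) = 0.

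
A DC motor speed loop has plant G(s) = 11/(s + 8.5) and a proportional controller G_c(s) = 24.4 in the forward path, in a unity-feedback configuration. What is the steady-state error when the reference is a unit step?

The loop is type 0. Static position error constant K_pos = G_c(0)·G(0) = 24.4·1.294 = 31.58.
Steady-state error to a unit step: e_ss = 1/(1+K_pos) = 1/32.58 = 0.0307.

0.0307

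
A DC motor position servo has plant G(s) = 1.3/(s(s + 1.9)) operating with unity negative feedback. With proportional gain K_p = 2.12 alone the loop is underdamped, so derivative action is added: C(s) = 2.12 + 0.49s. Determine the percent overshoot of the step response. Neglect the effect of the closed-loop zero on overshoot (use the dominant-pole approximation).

2.42%

Forward path: (2.12 + 0.49s)·1.3/(s(s+1.9)). The closed-loop characteristic equation is s² + (1.9 + 1.3·0.49)s + 1.3·2.12 = 0.
That is s² + 2.537s + 2.756 = 0, so ω_n = 1.66 rad/s and ζ = 2.537/(2·1.66) = 0.7641.
%OS = 100·exp(−πζ/√(1−ζ²)) = 2.42%.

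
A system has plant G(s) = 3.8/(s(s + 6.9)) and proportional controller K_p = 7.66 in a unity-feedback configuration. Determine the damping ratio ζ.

ζ = 0.639

1 + K_p·G(s) = 0 gives s² + 6.9s + 29.11 = 0.
Matching s² + 2ζω_n s + ω_n²: ω_n = √29.11 = 5.395 rad/s and 2ζω_n = 6.9, so ζ = 6.9/(2·5.395) = 0.639.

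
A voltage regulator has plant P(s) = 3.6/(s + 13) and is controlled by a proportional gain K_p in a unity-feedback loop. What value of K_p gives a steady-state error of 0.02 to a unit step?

The loop is type 0, so e_ss(step) = 1/(1 + K_pos) with K_pos = K_p·P(0).
P(0) = 0.2769. Require 1/(1 + K_p·0.2769) = 0.02, so 1 + 0.2769·K_p = 50.
K_p = (50 − 1)/0.2769 = 177.

K_p = 177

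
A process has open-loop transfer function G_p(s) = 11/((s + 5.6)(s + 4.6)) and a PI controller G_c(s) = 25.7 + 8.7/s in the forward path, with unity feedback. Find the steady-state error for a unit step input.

The open loop G_c(s)G_p(s) has a pole at the origin (type 1), so the static position error constant is infinite and e_ss = 1/(1+∞) = 0.

0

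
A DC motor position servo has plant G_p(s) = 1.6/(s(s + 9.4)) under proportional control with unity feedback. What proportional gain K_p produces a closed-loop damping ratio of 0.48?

K_p = 59.9

Closed-loop characteristic equation: s² + 9.4s + K_p·1.6 = 0.
So ω_n = √(1.6K_p) and 2ζω_n = 9.4, giving ζ = 9.4/(2√(1.6K_p)).
Setting ζ = 0.48: √(1.6K_p) = 9.4/(2·0.48) = 9.792, so K_p = 95.88/1.6 = 59.9.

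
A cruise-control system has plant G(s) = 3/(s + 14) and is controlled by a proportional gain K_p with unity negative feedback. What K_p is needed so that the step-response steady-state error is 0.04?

K_p = 112

Steady-state error for a unit step on this type-0 loop is 1/(1 + K_p·G(0)).
G(0) = 0.2143. Require 1/(1 + K_p·0.2143) = 0.04, so 1 + 0.2143·K_p = 25.
K_p = (25 − 1)/0.2143 = 112.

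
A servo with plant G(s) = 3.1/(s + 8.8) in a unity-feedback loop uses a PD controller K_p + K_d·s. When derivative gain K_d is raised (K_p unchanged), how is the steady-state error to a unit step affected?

K_d affects only the transient (the s-coefficient); the DC loop gain, and hence e_ss, depends only on K_p.

unchanged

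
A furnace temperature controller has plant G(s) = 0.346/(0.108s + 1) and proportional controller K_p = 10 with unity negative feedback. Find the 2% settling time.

Closed loop: T(s) = K_p·G/(1+K_p·G) = 3.46/(0.108s + 1 + 3.46), with pole at s = −(1 + 3.46)/0.108 = −41.3.
τ = 1/41.3 = 0.02422 s, so 2% settling time ≈ 4τ = 0.0969 s.

T_s ≈ 0.0969 s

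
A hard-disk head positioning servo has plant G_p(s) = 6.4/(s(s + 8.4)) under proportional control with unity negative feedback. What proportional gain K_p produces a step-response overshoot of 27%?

K_p = 18.6

From %OS = 100·exp(−πζ/√(1−ζ²)) = 27%, ζ = −ln(0.27)/√(π²+ln²(0.27)) = 0.3847.
Characteristic equation s² + 8.4s + 6.4K_p = 0 gives ζ = 8.4/(2√(6.4K_p)).
Setting ζ = 0.3847: √(6.4K_p) = 8.4/(2·0.3847) = 10.92, so K_p = 119.2/6.4 = 18.6.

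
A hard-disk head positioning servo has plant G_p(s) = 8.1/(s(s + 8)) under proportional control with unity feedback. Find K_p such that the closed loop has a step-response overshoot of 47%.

K_p = 36.2

From %OS = 100·exp(−πζ/√(1−ζ²)) = 47%, ζ = −ln(0.47)/√(π²+ln²(0.47)) = 0.2337.
Characteristic equation s² + 8s + 8.1K_p = 0 gives ζ = 8/(2√(8.1K_p)).
Setting ζ = 0.2337: √(8.1K_p) = 8/(2·0.2337) = 17.12, so K_p = 293/8.1 = 36.2.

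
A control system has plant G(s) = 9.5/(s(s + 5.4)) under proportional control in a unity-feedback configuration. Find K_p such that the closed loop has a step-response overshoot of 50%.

From %OS = 100·exp(−πζ/√(1−ζ²)) = 50%, ζ = −ln(0.5)/√(π²+ln²(0.5)) = 0.2155.
Characteristic equation s² + 5.4s + 9.5K_p = 0 gives ζ = 5.4/(2√(9.5K_p)).
Setting ζ = 0.2155: √(9.5K_p) = 5.4/(2·0.2155) = 12.53, so K_p = 157/9.5 = 16.5.

K_p = 16.5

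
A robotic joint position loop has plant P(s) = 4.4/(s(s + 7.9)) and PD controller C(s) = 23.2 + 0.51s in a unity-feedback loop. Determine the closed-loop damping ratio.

Forward path: (23.2 + 0.51s)·4.4/(s(s+7.9)). The closed-loop characteristic equation is s² + (7.9 + 4.4·0.51)s + 4.4·23.2 = 0.
That is s² + 10.14s + 102.1 = 0, so ω_n = 10.1 rad/s and ζ = 10.14/(2·10.1) = 0.502.

ζ = 0.502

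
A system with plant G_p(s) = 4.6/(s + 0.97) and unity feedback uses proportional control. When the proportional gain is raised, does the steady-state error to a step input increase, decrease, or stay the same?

decrease

The position error constant K_pos = K_p·G_p(0) grows with K_p, and e_ss = 1/(1+K_pos) falls.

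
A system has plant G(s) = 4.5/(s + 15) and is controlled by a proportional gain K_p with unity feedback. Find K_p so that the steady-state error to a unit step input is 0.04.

K_p = 80

Steady-state error for a unit step on this type-0 loop is 1/(1 + K_p·G(0)).
G(0) = 0.3. Require 1/(1 + K_p·0.3) = 0.04, so 1 + 0.3·K_p = 25.
K_p = (25 − 1)/0.3 = 80.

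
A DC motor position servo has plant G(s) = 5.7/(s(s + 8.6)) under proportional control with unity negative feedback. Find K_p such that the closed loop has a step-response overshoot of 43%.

From %OS = 100·exp(−πζ/√(1−ζ²)) = 43%, ζ = −ln(0.43)/√(π²+ln²(0.43)) = 0.2594.
Characteristic equation s² + 8.6s + 5.7K_p = 0 gives ζ = 8.6/(2√(5.7K_p)).
Setting ζ = 0.2594: √(5.7K_p) = 8.6/(2·0.2594) = 16.57, so K_p = 274.7/5.7 = 48.2.

K_p = 48.2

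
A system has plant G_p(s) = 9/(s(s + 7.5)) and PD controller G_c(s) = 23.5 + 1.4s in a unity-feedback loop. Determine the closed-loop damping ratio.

Forward path: (23.5 + 1.4s)·9/(s(s+7.5)). The closed-loop characteristic equation is s² + (7.5 + 9·1.4)s + 9·23.5 = 0.
That is s² + 20.1s + 211.5 = 0, so ω_n = 14.54 rad/s and ζ = 20.1/(2·14.54) = 0.6911.

ζ = 0.691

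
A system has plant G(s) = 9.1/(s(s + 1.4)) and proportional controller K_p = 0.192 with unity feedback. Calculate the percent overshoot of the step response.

14.1%

From 1 + K_pG(s) = 0: s² + 1.4s + 1.747 = 0 ⇒ ω_n = 1.322, ζ = 0.5296.
%OS = 100·exp(−πζ/√(1−ζ²)) = 100·exp(−π·0.5296/√0.7196) = 14.1%.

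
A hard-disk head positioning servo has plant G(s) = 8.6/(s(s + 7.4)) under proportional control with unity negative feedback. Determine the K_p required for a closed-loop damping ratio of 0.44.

Closed-loop characteristic equation: s² + 7.4s + K_p·8.6 = 0.
So ω_n = √(8.6K_p) and 2ζω_n = 7.4, giving ζ = 7.4/(2√(8.6K_p)).
Setting ζ = 0.44: √(8.6K_p) = 7.4/(2·0.44) = 8.409, so K_p = 70.71/8.6 = 8.22.

K_p = 8.22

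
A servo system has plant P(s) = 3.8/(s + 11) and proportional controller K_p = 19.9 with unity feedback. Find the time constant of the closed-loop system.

Closed-loop transfer function: T(s) = K_p·P(s)/(1 + K_p·P(s)) = 75.62/(s + 11 + 75.62) = 75.62/(s + 86.62).
Time constant τ = 1/86.62 = 0.0115 s.

τ = 0.0115 s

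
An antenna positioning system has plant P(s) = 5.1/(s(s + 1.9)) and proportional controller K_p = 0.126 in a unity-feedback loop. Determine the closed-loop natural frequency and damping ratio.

The closed-loop denominator is s(s+1.9) + 0.126·5.1 = s² + 1.9s + 0.6426.
Matching s² + 2ζω_n s + ω_n²: ω_n = √0.6426 = 0.8016 rad/s and 2ζω_n = 1.9, so ζ = 1.9/(2·0.8016) = 1.19.

ω_n = 0.802 rad/s, ζ = 1.19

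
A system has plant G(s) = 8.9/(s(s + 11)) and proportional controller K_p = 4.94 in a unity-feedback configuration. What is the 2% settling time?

T_s ≈ 0.727 s

Closed-loop characteristic equation: s² + 11s + 43.97 = 0, so ω_n = 6.631 rad/s and ζ = 11/(2·6.631) = 0.8295.
2% settling time T_s ≈ 4/(ζω_n) = 4/5.5 = 0.727 s.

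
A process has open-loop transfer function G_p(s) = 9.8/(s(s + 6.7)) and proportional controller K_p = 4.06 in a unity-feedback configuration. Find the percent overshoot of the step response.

14%

From 1 + K_pG_p(s) = 0: s² + 6.7s + 39.79 = 0 ⇒ ω_n = 6.308, ζ = 0.5311.
%OS = 100·exp(−πζ/√(1−ζ²)) = 100·exp(−π·0.5311/√0.7179) = 14%.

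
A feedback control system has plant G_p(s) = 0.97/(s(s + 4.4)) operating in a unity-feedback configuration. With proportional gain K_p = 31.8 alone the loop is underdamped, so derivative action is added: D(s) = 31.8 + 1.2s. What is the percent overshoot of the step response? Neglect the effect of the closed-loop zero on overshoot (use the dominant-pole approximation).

Forward path: (31.8 + 1.2s)·0.97/(s(s+4.4)). The closed-loop characteristic equation is s² + (4.4 + 0.97·1.2)s + 0.97·31.8 = 0.
That is s² + 5.564s + 30.85 = 0, so ω_n = 5.554 rad/s and ζ = 5.564/(2·5.554) = 0.5009.
%OS = 100·exp(−πζ/√(1−ζ²)) = 16.2%.

16.2%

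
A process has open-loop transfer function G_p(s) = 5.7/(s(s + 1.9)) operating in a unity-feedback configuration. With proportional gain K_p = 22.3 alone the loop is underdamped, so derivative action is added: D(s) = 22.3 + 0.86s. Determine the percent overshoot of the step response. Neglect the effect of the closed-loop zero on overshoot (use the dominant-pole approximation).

37%

Forward path: (22.3 + 0.86s)·5.7/(s(s+1.9)). The closed-loop characteristic equation is s² + (1.9 + 5.7·0.86)s + 5.7·22.3 = 0.
That is s² + 6.802s + 127.1 = 0, so ω_n = 11.27 rad/s and ζ = 6.802/(2·11.27) = 0.3017.
%OS = 100·exp(−πζ/√(1−ζ²)) = 37%.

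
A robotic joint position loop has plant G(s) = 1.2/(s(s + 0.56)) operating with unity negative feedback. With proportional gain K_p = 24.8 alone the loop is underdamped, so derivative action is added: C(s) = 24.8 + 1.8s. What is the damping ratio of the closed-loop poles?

ζ = 0.249

Forward path: (24.8 + 1.8s)·1.2/(s(s+0.56)). The closed-loop characteristic equation is s² + (0.56 + 1.2·1.8)s + 1.2·24.8 = 0.
That is s² + 2.72s + 29.76 = 0, so ω_n = 5.455 rad/s and ζ = 2.72/(2·5.455) = 0.2493.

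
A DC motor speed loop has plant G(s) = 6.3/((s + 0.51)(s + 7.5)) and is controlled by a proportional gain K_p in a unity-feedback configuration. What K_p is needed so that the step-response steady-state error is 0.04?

K_p = 14.6

Steady-state error for a unit step on this type-0 loop is 1/(1 + K_p·G(0)).
G(0) = 1.647. Require 1/(1 + K_p·1.647) = 0.04, so 1 + 1.647·K_p = 25.
K_p = (25 − 1)/1.647 = 14.6.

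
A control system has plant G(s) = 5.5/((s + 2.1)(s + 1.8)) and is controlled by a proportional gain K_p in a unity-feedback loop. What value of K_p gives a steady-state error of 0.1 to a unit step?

Steady-state error for a unit step on this type-0 loop is 1/(1 + K_p·G(0)).
G(0) = 1.455. Require 1/(1 + K_p·1.455) = 0.1, so 1 + 1.455·K_p = 10.
K_p = (10 − 1)/1.455 = 6.19.

K_p = 6.19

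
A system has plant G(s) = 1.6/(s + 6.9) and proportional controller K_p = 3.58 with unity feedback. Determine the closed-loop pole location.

s = -12.63

Closed-loop transfer function: T(s) = K_p·G(s)/(1 + K_p·G(s)) = 5.728/(s + 6.9 + 5.728) = 5.728/(s + 12.63).
The closed-loop pole is at s = −12.63.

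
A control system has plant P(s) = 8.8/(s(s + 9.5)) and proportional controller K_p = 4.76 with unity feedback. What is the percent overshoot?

The closed-loop denominator s² + 9.5s + 41.89 gives ω_n = √41.89 = 6.472 and ζ = 9.5/(2ω_n) = 0.7339.
%OS = 100·exp(−πζ/√(1−ζ²)) = 100·exp(−π·0.7339/√0.4614) = 3.36%.

3.36%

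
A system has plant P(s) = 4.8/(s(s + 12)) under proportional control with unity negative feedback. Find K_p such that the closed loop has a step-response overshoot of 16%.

K_p = 29.5

From %OS = 100·exp(−πζ/√(1−ζ²)) = 16%, ζ = −ln(0.16)/√(π²+ln²(0.16)) = 0.5039.
Characteristic equation s² + 12s + 4.8K_p = 0 gives ζ = 12/(2√(4.8K_p)).
Setting ζ = 0.5039: √(4.8K_p) = 12/(2·0.5039) = 11.91, so K_p = 141.8/4.8 = 29.5.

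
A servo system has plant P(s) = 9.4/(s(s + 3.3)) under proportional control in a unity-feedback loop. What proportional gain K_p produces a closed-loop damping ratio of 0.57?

Closed-loop characteristic equation: s² + 3.3s + K_p·9.4 = 0.
So ω_n = √(9.4K_p) and 2ζω_n = 3.3, giving ζ = 3.3/(2√(9.4K_p)).
Setting ζ = 0.57: √(9.4K_p) = 3.3/(2·0.57) = 2.895, so K_p = 8.38/9.4 = 0.891.

K_p = 0.891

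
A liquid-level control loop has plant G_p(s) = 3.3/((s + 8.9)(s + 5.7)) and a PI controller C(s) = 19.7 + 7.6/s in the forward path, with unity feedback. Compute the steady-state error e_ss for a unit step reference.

The open loop C(s)G_p(s) has a pole at the origin (type 1), so the static position error constant is infinite and e_ss = 1/(1+∞) = 0.

0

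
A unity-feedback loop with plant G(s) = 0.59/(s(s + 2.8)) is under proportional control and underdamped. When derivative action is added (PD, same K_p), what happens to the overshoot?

The derivative term adds K·K_d to the s-coefficient of the characteristic equation, raising 2ζω_n while ω_n is unchanged; ζ increases, so overshoot decreases.

decrease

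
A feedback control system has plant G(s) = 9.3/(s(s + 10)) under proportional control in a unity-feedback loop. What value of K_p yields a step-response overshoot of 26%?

From %OS = 100·exp(−πζ/√(1−ζ²)) = 26%, ζ = −ln(0.26)/√(π²+ln²(0.26)) = 0.3941.
Characteristic equation s² + 10s + 9.3K_p = 0 gives ζ = 10/(2√(9.3K_p)).
Setting ζ = 0.3941: √(9.3K_p) = 10/(2·0.3941) = 12.69, so K_p = 161/9.3 = 17.3.

K_p = 17.3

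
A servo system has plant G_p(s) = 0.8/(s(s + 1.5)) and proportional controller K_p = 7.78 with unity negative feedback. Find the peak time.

T_p = 1.32 s

Closed-loop characteristic equation: s² + 1.5s + 6.224 = 0, so ω_n = 2.495 rad/s and ζ = 1.5/(2·2.495) = 0.3006.
Damped frequency ω_d = ω_n√(1−ζ²) = 2.379 rad/s, so peak time T_p = π/ω_d = 1.32 s.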